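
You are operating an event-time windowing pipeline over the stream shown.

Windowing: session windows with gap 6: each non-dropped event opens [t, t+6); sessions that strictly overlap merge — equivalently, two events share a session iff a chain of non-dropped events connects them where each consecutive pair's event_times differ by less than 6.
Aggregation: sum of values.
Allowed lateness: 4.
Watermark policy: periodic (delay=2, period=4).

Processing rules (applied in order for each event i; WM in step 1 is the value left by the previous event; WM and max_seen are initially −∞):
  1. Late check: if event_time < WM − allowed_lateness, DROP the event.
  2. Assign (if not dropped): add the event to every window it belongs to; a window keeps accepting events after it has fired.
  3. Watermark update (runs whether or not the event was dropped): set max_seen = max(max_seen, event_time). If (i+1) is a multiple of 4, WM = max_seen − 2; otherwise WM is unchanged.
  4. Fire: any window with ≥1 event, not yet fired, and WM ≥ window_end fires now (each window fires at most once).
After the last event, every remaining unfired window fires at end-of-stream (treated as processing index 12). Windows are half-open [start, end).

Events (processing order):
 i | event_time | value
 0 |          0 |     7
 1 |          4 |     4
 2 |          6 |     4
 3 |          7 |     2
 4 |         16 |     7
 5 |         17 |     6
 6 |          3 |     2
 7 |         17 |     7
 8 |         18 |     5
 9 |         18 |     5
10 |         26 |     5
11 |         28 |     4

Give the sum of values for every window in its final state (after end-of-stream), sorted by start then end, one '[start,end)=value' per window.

i=0 t=0 v=7: → [0,6); WM=−∞
i=1 t=4 v=4: → [0,10); WM=−∞
i=2 t=6 v=4: → [0,12); WM=−∞
i=3 t=7 v=2: → [0,13); WM=5
i=4 t=16 v=7: → [16,22); WM=5
i=5 t=17 v=6: → [16,23); WM=5
i=6 t=3 v=2: → [0,13); WM=5
i=7 t=17 v=7: → [16,23); WM=15
i=8 t=18 v=5: → [16,24); WM=15
i=9 t=18 v=5: → [16,24); WM=15
i=10 t=26 v=5: → [26,32); WM=15
i=11 t=28 v=4: → [26,34); WM=26

[0,13)=19 [16,24)=30 [26,34)=9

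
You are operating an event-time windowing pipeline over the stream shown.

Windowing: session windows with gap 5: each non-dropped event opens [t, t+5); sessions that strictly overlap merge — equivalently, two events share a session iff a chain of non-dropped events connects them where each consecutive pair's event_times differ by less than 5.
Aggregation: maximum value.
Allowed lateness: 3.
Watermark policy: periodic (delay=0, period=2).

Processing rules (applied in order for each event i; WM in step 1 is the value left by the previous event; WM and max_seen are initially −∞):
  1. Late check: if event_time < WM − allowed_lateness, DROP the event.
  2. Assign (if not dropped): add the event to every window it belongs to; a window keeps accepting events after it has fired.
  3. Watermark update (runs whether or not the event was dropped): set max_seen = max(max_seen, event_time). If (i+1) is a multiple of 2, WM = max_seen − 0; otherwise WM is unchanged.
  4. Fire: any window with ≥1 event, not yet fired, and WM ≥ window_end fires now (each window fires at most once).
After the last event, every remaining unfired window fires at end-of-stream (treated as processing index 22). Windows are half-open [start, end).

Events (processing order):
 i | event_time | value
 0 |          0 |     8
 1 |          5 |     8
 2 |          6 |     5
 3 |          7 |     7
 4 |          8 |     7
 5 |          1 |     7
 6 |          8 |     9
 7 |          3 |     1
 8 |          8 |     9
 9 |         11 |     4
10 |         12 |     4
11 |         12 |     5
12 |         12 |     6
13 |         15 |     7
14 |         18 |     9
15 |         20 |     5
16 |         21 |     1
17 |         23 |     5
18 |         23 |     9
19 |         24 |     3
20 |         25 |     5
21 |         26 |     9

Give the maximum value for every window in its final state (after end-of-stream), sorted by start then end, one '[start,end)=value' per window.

i=0 t=0 v=8: → [0,5); WM=−∞
i=1 t=5 v=8: → [5,10); WM=5
i=2 t=6 v=5: → [5,11); WM=5
i=3 t=7 v=7: → [5,12); WM=7
i=4 t=8 v=7: → [5,13); WM=7
i=5 t=1 v=7: DROP (t<7-3); WM=8
i=6 t=8 v=9: → [5,13); WM=8
i=7 t=3 v=1: DROP (t<8-3); WM=8
i=8 t=8 v=9: → [5,13); WM=8
i=9 t=11 v=4: → [5,16); WM=11
i=10 t=12 v=4: → [5,17); WM=11
i=11 t=12 v=5: → [5,17); WM=12
i=12 t=12 v=6: → [5,17); WM=12
i=13 t=15 v=7: → [5,20); WM=15
i=14 t=18 v=9: → [5,23); WM=15
i=15 t=20 v=5: → [5,25); WM=20
i=16 t=21 v=1: → [5,26); WM=20
i=17 t=23 v=5: → [5,28); WM=23
i=18 t=23 v=9: → [5,28); WM=23
i=19 t=24 v=3: → [5,29); WM=24
i=20 t=25 v=5: → [5,30); WM=24
i=21 t=26 v=9: → [5,31); WM=26

[0,5)=8 [5,31)=9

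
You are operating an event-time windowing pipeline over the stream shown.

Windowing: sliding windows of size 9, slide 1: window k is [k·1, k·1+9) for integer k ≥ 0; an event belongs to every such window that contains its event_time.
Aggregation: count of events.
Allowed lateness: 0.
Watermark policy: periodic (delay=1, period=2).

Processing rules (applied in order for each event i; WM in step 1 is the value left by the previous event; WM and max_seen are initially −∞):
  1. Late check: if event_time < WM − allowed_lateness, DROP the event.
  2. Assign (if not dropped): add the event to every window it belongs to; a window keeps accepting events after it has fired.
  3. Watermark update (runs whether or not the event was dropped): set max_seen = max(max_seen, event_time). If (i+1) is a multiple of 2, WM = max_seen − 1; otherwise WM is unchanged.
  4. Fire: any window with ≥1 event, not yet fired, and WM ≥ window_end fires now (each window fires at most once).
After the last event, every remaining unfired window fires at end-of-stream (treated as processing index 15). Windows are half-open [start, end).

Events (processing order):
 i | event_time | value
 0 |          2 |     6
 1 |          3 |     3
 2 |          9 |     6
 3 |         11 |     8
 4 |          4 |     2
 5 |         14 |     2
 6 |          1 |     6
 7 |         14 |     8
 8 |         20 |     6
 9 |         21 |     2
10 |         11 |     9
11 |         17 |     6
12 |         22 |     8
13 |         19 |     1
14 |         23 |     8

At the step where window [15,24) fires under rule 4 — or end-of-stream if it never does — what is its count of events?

i=0 t=2 v=6: → [2,11),[1,10),[0,9); WM=−∞
i=1 t=3 v=3: → [3,12),[2,11),[1,10),[0,9); WM=2
i=2 t=9 v=6: → [9,18),[8,17),[7,16),[6,15),[5,14),[4,13),[3,12),[2,11),[1,10); WM=2
i=3 t=11 v=8: → [11,20),[10,19),[9,18),[8,17),[7,16),[6,15),[5,14),[4,13),[3,12); WM=10; [0,9) fires=2 [1,10) fires=3
i=4 t=4 v=2: DROP (t<10-0); WM=10
i=5 t=14 v=2: → [14,23),[13,22),[12,21),[11,20),[10,19),[9,18),[8,17),[7,16),[6,15); WM=13; [2,11) fires=3 [3,12) fires=3 [4,13) fires=2
i=6 t=1 v=6: DROP (t<13-0); WM=13
i=7 t=14 v=8: → [14,23),[13,22),[12,21),[11,20),[10,19),[9,18),[8,17),[7,16),[6,15); WM=13
i=8 t=20 v=6: → [20,29),[19,28),[18,27),[17,26),[16,25),[15,24),[14,23),[13,22),[12,21); WM=13
i=9 t=21 v=2: → [21,30),[20,29),[19,28),[18,27),[17,26),[16,25),[15,24),[14,23),[13,22); WM=20; [5,14) fires=2 [6,15) fires=4 [7,16) fires=4 [8,17) fires=4 [9,18) fires=4 [10,19) fires=3 [11,20) fires=3
i=10 t=11 v=9: DROP (t<20-0); WM=20
i=11 t=17 v=6: DROP (t<20-0); WM=20
i=12 t=22 v=8: → [22,31),[21,30),[20,29),[19,28),[18,27),[17,26),[16,25),[15,24),[14,23); WM=20
i=13 t=19 v=1: DROP (t<20-0); WM=21; [12,21) fires=3
i=14 t=23 v=8: → [23,32),[22,31),[21,30),[20,29),[19,28),[18,27),[17,26),[16,25),[15,24); WM=21

4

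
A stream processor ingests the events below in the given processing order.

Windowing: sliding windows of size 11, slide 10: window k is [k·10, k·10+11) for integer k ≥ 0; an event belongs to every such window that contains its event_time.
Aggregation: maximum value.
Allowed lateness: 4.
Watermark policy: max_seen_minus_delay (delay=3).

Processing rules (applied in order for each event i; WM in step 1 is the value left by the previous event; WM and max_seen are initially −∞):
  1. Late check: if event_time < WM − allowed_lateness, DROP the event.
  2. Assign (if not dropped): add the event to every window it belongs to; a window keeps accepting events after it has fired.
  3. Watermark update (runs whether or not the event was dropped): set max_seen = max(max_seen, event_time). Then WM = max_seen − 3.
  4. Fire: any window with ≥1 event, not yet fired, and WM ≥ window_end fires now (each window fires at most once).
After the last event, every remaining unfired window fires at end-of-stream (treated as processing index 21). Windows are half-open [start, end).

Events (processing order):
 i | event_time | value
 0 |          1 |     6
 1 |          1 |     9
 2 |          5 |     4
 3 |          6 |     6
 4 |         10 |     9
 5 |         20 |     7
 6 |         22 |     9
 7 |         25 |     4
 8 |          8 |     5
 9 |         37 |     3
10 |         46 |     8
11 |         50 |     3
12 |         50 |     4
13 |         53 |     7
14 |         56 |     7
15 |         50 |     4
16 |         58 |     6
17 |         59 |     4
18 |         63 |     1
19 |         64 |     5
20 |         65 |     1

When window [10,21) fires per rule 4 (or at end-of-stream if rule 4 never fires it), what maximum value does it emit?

9

i=0 t=1 v=6: → [0,11); WM=-2
i=1 t=1 v=9: → [0,11); WM=-2
i=2 t=5 v=4: → [0,11); WM=2
i=3 t=6 v=6: → [0,11); WM=3
i=4 t=10 v=9: → [10,21),[0,11); WM=7
i=5 t=20 v=7: → [20,31),[10,21); WM=17; [0,11) fires=9
i=6 t=22 v=9: → [20,31); WM=19
i=7 t=25 v=4: → [20,31); WM=22; [10,21) fires=9
i=8 t=8 v=5: DROP (t<22-4); WM=22
i=9 t=37 v=3: → [30,41); WM=34; [20,31) fires=9
i=10 t=46 v=8: → [40,51); WM=43; [30,41) fires=3
i=11 t=50 v=3: → [50,61),[40,51); WM=47
i=12 t=50 v=4: → [50,61),[40,51); WM=47
i=13 t=53 v=7: → [50,61); WM=50
i=14 t=56 v=7: → [50,61); WM=53; [40,51) fires=8
i=15 t=50 v=4: → [50,61),[40,51); WM=53
i=16 t=58 v=6: → [50,61); WM=55
i=17 t=59 v=4: → [50,61); WM=56
i=18 t=63 v=1: → [60,71); WM=60
i=19 t=64 v=5: → [60,71); WM=61; [50,61) fires=7
i=20 t=65 v=1: → [60,71); WM=62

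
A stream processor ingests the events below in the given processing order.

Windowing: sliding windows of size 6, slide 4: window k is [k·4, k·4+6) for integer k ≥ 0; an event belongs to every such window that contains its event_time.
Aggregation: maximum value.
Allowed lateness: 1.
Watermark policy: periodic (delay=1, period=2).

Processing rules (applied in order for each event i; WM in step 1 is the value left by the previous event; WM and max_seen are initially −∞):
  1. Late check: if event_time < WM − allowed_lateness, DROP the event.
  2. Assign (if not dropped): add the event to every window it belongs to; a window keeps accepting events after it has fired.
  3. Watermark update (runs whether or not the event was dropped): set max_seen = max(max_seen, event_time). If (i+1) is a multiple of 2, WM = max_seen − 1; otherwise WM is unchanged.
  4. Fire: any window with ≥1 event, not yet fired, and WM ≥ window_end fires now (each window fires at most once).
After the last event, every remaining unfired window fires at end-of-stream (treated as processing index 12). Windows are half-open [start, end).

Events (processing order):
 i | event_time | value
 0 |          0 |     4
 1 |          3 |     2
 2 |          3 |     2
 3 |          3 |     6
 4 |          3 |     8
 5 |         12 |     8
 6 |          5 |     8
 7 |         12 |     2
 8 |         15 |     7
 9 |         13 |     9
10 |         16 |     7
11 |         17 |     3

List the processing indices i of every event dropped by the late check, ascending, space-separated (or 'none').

i=0 t=0 v=4: → [0,6); WM=−∞
i=1 t=3 v=2: → [0,6); WM=2
i=2 t=3 v=2: → [0,6); WM=2
i=3 t=3 v=6: → [0,6); WM=2
i=4 t=3 v=8: → [0,6); WM=2
i=5 t=12 v=8: → [12,18),[8,14); WM=11; [0,6) fires=8
i=6 t=5 v=8: DROP (t<11-1); WM=11
i=7 t=12 v=2: → [12,18),[8,14); WM=11
i=8 t=15 v=7: → [12,18); WM=11
i=9 t=13 v=9: → [12,18),[8,14); WM=14; [8,14) fires=9
i=10 t=16 v=7: → [16,22),[12,18); WM=14
i=11 t=17 v=3: → [16,22),[12,18); WM=16

6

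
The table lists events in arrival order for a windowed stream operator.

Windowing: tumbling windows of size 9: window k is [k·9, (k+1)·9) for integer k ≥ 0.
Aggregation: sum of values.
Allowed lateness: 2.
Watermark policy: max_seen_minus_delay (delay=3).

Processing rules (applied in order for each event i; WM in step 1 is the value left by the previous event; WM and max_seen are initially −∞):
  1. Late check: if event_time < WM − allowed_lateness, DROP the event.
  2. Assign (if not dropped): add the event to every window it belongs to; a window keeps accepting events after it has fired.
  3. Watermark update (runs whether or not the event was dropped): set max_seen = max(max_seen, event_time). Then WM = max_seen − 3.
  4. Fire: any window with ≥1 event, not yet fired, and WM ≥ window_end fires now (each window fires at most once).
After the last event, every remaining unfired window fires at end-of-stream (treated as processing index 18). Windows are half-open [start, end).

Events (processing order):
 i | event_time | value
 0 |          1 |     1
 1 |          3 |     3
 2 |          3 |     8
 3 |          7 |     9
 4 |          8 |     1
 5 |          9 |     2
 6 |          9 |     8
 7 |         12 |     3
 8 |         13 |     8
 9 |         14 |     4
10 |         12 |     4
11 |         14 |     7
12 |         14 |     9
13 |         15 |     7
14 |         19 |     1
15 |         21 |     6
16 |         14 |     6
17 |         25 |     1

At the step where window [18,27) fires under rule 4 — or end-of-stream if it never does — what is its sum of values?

8

i=0 t=1 v=1: → [0,9); WM=-2
i=1 t=3 v=3: → [0,9); WM=0
i=2 t=3 v=8: → [0,9); WM=0
i=3 t=7 v=9: → [0,9); WM=4
i=4 t=8 v=1: → [0,9); WM=5
i=5 t=9 v=2: → [9,18); WM=6
i=6 t=9 v=8: → [9,18); WM=6
i=7 t=12 v=3: → [9,18); WM=9; [0,9) fires=22
i=8 t=13 v=8: → [9,18); WM=10
i=9 t=14 v=4: → [9,18); WM=11
i=10 t=12 v=4: → [9,18); WM=11
i=11 t=14 v=7: → [9,18); WM=11
i=12 t=14 v=9: → [9,18); WM=11
i=13 t=15 v=7: → [9,18); WM=12
i=14 t=19 v=1: → [18,27); WM=16
i=15 t=21 v=6: → [18,27); WM=18; [9,18) fires=52
i=16 t=14 v=6: DROP (t<18-2); WM=18
i=17 t=25 v=1: → [18,27); WM=22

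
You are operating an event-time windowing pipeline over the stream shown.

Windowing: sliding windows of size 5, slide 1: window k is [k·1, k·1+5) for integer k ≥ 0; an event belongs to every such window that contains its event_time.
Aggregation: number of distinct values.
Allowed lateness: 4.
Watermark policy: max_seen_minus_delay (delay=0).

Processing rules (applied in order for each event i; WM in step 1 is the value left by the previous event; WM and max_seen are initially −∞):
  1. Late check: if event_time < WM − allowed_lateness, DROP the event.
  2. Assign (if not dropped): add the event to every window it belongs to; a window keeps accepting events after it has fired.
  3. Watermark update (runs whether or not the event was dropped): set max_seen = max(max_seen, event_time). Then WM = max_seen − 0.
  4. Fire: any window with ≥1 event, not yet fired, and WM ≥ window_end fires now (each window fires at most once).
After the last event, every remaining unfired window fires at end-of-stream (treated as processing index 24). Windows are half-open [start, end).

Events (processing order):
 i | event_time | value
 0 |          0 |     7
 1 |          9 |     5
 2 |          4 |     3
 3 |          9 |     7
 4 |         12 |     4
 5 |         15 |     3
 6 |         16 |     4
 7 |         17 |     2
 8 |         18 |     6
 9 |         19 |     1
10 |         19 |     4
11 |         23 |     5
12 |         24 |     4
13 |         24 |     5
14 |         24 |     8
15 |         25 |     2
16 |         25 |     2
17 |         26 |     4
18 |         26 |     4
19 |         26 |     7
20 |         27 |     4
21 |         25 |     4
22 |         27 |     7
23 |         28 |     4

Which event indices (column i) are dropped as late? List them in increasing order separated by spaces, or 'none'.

i=0 t=0 v=7: → [0,5); WM=0
i=1 t=9 v=5: → [9,14),[8,13),[7,12),[6,11),[5,10); WM=9; [0,5) fires=1
i=2 t=4 v=3: DROP (t<9-4); WM=9
i=3 t=9 v=7: → [9,14),[8,13),[7,12),[6,11),[5,10); WM=9
i=4 t=12 v=4: → [12,17),[11,16),[10,15),[9,14),[8,13); WM=12; [5,10) fires=2 [6,11) fires=2 [7,12) fires=2
i=5 t=15 v=3: → [15,20),[14,19),[13,18),[12,17),[11,16); WM=15; [8,13) fires=3 [9,14) fires=3 [10,15) fires=1
i=6 t=16 v=4: → [16,21),[15,20),[14,19),[13,18),[12,17); WM=16; [11,16) fires=2
i=7 t=17 v=2: → [17,22),[16,21),[15,20),[14,19),[13,18); WM=17; [12,17) fires=2
i=8 t=18 v=6: → [18,23),[17,22),[16,21),[15,20),[14,19); WM=18; [13,18) fires=3
i=9 t=19 v=1: → [19,24),[18,23),[17,22),[16,21),[15,20); WM=19; [14,19) fires=4
i=10 t=19 v=4: → [19,24),[18,23),[17,22),[16,21),[15,20); WM=19
i=11 t=23 v=5: → [23,28),[22,27),[21,26),[20,25),[19,24); WM=23; [15,20) fires=5 [16,21) fires=4 [17,22) fires=4 [18,23) fires=3
i=12 t=24 v=4: → [24,29),[23,28),[22,27),[21,26),[20,25); WM=24; [19,24) fires=3
i=13 t=24 v=5: → [24,29),[23,28),[22,27),[21,26),[20,25); WM=24
i=14 t=24 v=8: → [24,29),[23,28),[22,27),[21,26),[20,25); WM=24
i=15 t=25 v=2: → [25,30),[24,29),[23,28),[22,27),[21,26); WM=25; [20,25) fires=3
i=16 t=25 v=2: → [25,30),[24,29),[23,28),[22,27),[21,26); WM=25
i=17 t=26 v=4: → [26,31),[25,30),[24,29),[23,28),[22,27); WM=26; [21,26) fires=4
i=18 t=26 v=4: → [26,31),[25,30),[24,29),[23,28),[22,27); WM=26
i=19 t=26 v=7: → [26,31),[25,30),[24,29),[23,28),[22,27); WM=26
i=20 t=27 v=4: → [27,32),[26,31),[25,30),[24,29),[23,28); WM=27; [22,27) fires=5
i=21 t=25 v=4: → [25,30),[24,29),[23,28),[22,27),[21,26); WM=27
i=22 t=27 v=7: → [27,32),[26,31),[25,30),[24,29),[23,28); WM=27
i=23 t=28 v=4: → [28,33),[27,32),[26,31),[25,30),[24,29); WM=28; [23,28) fires=5

2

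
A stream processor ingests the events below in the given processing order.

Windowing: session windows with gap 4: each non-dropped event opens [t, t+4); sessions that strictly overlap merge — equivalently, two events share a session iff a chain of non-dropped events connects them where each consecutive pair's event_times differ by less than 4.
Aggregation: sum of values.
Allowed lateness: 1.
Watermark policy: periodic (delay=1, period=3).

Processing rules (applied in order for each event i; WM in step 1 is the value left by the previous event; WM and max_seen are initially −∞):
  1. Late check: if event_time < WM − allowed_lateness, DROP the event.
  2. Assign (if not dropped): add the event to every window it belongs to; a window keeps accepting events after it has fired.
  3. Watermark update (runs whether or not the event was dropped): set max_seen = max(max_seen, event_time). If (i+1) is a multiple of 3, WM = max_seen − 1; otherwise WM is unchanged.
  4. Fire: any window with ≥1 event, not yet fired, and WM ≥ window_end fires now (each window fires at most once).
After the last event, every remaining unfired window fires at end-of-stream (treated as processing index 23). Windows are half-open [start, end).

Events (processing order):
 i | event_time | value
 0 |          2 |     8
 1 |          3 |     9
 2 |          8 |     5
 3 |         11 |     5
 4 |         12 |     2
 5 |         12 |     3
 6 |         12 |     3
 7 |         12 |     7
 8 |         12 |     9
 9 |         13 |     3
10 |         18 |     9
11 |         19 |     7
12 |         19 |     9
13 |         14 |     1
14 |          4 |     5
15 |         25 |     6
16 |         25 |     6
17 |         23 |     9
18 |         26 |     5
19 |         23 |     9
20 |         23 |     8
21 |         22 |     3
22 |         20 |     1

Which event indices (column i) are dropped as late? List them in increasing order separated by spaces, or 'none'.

13 14 21 22

i=0 t=2 v=8: → [2,6); WM=−∞
i=1 t=3 v=9: → [2,7); WM=−∞
i=2 t=8 v=5: → [8,12); WM=7
i=3 t=11 v=5: → [8,15); WM=7
i=4 t=12 v=2: → [8,16); WM=7
i=5 t=12 v=3: → [8,16); WM=11
i=6 t=12 v=3: → [8,16); WM=11
i=7 t=12 v=7: → [8,16); WM=11
i=8 t=12 v=9: → [8,16); WM=11
i=9 t=13 v=3: → [8,17); WM=11
i=10 t=18 v=9: → [18,22); WM=11
i=11 t=19 v=7: → [18,23); WM=18
i=12 t=19 v=9: → [18,23); WM=18
i=13 t=14 v=1: DROP (t<18-1); WM=18
i=14 t=4 v=5: DROP (t<18-1); WM=18
i=15 t=25 v=6: → [25,29); WM=18
i=16 t=25 v=6: → [25,29); WM=18
i=17 t=23 v=9: → [23,29); WM=24
i=18 t=26 v=5: → [23,30); WM=24
i=19 t=23 v=9: → [23,30); WM=24
i=20 t=23 v=8: → [23,30); WM=25
i=21 t=22 v=3: DROP (t<25-1); WM=25
i=22 t=20 v=1: DROP (t<25-1); WM=25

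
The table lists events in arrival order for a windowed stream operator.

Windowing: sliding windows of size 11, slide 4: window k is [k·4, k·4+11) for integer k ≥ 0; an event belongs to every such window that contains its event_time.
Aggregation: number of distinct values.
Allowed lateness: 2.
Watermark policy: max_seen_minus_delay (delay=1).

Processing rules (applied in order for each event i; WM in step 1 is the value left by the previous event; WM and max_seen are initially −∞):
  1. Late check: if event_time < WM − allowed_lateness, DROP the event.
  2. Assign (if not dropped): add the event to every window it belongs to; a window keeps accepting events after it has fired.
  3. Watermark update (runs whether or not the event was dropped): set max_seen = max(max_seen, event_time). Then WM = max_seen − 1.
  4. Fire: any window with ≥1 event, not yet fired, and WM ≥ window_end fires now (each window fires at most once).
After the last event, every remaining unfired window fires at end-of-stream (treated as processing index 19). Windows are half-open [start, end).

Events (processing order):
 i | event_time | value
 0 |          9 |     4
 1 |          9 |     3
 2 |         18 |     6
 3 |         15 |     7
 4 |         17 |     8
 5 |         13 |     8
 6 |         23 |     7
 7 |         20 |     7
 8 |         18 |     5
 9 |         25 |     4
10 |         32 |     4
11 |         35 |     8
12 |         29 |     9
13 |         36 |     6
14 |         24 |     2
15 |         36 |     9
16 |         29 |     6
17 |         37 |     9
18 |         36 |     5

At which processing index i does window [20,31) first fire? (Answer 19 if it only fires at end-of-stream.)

i=0 t=9 v=4: → [8,19),[4,15),[0,11); WM=8
i=1 t=9 v=3: → [8,19),[4,15),[0,11); WM=8
i=2 t=18 v=6: → [16,27),[12,23),[8,19); WM=17; [0,11) fires=2 [4,15) fires=2
i=3 t=15 v=7: → [12,23),[8,19); WM=17
i=4 t=17 v=8: → [16,27),[12,23),[8,19); WM=17
i=5 t=13 v=8: DROP (t<17-2); WM=17
i=6 t=23 v=7: → [20,31),[16,27); WM=22; [8,19) fires=5
i=7 t=20 v=7: → [20,31),[16,27),[12,23); WM=22
i=8 t=18 v=5: DROP (t<22-2); WM=22
i=9 t=25 v=4: → [24,35),[20,31),[16,27); WM=24; [12,23) fires=3
i=10 t=32 v=4: → [32,43),[28,39),[24,35); WM=31; [16,27) fires=4 [20,31) fires=2
i=11 t=35 v=8: → [32,43),[28,39); WM=34
i=12 t=29 v=9: DROP (t<34-2); WM=34
i=13 t=36 v=6: → [36,47),[32,43),[28,39); WM=35; [24,35) fires=1
i=14 t=24 v=2: DROP (t<35-2); WM=35
i=15 t=36 v=9: → [36,47),[32,43),[28,39); WM=35
i=16 t=29 v=6: DROP (t<35-2); WM=35
i=17 t=37 v=9: → [36,47),[32,43),[28,39); WM=36
i=18 t=36 v=5: → [36,47),[32,43),[28,39); WM=36

10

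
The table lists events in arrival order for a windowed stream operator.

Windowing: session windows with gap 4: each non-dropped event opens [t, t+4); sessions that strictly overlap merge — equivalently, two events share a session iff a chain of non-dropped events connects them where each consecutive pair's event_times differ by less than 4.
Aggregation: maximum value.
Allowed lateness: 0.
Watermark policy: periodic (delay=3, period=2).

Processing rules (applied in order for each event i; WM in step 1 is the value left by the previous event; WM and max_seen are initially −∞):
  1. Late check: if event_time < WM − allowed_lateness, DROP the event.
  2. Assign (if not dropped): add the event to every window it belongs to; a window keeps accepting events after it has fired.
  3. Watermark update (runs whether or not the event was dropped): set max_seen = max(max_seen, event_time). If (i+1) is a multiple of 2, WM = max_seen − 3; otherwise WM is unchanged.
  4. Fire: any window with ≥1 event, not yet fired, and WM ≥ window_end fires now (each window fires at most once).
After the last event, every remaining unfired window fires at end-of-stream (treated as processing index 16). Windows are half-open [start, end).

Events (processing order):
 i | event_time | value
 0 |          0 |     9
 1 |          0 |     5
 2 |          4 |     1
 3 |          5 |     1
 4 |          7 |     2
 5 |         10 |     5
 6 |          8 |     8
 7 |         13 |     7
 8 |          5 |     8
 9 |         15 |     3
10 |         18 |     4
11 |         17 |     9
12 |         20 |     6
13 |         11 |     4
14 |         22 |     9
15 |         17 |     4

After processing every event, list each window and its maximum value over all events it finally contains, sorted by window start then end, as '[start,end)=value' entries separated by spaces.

i=0 t=0 v=9: → [0,4); WM=−∞
i=1 t=0 v=5: → [0,4); WM=-3
i=2 t=4 v=1: → [4,8); WM=-3
i=3 t=5 v=1: → [4,9); WM=2
i=4 t=7 v=2: → [4,11); WM=2
i=5 t=10 v=5: → [4,14); WM=7
i=6 t=8 v=8: → [4,14); WM=7
i=7 t=13 v=7: → [4,17); WM=10
i=8 t=5 v=8: DROP (t<10-0); WM=10
i=9 t=15 v=3: → [4,19); WM=12
i=10 t=18 v=4: → [4,22); WM=12
i=11 t=17 v=9: → [4,22); WM=15
i=12 t=20 v=6: → [4,24); WM=15
i=13 t=11 v=4: DROP (t<15-0); WM=17
i=14 t=22 v=9: → [4,26); WM=17
i=15 t=17 v=4: → [4,26); WM=19

[0,4)=9 [4,26)=9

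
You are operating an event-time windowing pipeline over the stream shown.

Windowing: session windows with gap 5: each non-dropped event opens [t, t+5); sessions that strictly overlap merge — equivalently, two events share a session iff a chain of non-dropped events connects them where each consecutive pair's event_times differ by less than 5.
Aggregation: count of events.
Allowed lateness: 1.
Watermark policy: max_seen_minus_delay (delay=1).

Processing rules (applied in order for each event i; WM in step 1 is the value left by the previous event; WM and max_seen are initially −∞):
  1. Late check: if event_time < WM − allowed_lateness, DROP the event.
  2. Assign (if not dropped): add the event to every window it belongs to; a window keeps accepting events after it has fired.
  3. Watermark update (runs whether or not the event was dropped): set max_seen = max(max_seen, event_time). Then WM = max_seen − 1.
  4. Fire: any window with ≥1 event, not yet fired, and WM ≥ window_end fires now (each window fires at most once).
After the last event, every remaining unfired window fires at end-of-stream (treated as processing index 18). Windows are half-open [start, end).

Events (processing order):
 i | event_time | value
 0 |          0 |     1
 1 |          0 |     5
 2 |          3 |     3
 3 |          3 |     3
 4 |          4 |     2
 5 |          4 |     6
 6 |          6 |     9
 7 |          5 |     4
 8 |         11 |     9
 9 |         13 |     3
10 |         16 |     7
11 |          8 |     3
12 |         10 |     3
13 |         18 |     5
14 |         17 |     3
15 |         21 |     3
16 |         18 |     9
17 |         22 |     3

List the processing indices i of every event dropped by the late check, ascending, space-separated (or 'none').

11 12 16

i=0 t=0 v=1: → [0,5); WM=-1
i=1 t=0 v=5: → [0,5); WM=-1
i=2 t=3 v=3: → [0,8); WM=2
i=3 t=3 v=3: → [0,8); WM=2
i=4 t=4 v=2: → [0,9); WM=3
i=5 t=4 v=6: → [0,9); WM=3
i=6 t=6 v=9: → [0,11); WM=5
i=7 t=5 v=4: → [0,11); WM=5
i=8 t=11 v=9: → [11,16); WM=10
i=9 t=13 v=3: → [11,18); WM=12
i=10 t=16 v=7: → [11,21); WM=15
i=11 t=8 v=3: DROP (t<15-1); WM=15
i=12 t=10 v=3: DROP (t<15-1); WM=15
i=13 t=18 v=5: → [11,23); WM=17
i=14 t=17 v=3: → [11,23); WM=17
i=15 t=21 v=3: → [11,26); WM=20
i=16 t=18 v=9: DROP (t<20-1); WM=20
i=17 t=22 v=3: → [11,27); WM=21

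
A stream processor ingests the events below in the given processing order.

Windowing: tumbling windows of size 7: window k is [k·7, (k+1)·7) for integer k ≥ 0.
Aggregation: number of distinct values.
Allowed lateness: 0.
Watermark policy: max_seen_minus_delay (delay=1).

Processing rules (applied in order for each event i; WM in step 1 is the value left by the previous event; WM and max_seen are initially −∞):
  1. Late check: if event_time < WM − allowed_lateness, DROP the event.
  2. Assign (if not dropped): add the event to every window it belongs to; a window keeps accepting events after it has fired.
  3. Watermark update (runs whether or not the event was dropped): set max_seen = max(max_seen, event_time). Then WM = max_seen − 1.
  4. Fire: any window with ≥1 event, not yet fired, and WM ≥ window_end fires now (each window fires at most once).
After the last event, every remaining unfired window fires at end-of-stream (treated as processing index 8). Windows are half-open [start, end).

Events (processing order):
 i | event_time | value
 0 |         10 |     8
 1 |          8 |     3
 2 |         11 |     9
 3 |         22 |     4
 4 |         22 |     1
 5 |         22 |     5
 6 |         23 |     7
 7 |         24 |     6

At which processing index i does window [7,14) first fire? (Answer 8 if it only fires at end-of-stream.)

i=0 t=10 v=8: → [7,14); WM=9
i=1 t=8 v=3: DROP (t<9-0); WM=9
i=2 t=11 v=9: → [7,14); WM=10
i=3 t=22 v=4: → [21,28); WM=21; [7,14) fires=2
i=4 t=22 v=1: → [21,28); WM=21
i=5 t=22 v=5: → [21,28); WM=21
i=6 t=23 v=7: → [21,28); WM=22
i=7 t=24 v=6: → [21,28); WM=23

3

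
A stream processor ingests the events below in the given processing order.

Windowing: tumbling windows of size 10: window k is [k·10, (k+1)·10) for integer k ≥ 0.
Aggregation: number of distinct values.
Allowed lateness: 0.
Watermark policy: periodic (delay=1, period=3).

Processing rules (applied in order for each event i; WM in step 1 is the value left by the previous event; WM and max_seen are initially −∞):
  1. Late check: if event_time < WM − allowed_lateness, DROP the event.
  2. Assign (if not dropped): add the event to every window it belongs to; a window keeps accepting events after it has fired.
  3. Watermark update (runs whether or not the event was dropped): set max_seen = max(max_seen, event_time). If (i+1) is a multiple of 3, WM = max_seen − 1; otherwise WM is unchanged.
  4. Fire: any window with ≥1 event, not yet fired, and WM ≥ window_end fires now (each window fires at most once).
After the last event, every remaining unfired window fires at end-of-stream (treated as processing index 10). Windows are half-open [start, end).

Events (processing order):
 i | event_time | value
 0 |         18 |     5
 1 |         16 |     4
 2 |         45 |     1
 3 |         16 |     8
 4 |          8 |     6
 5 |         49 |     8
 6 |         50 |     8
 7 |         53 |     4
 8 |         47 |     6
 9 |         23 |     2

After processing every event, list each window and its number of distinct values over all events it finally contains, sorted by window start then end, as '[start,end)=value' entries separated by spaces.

i=0 t=18 v=5: → [10,20); WM=−∞
i=1 t=16 v=4: → [10,20); WM=−∞
i=2 t=45 v=1: → [40,50); WM=44; [10,20) fires=2
i=3 t=16 v=8: DROP (t<44-0); WM=44
i=4 t=8 v=6: DROP (t<44-0); WM=44
i=5 t=49 v=8: → [40,50); WM=48
i=6 t=50 v=8: → [50,60); WM=48
i=7 t=53 v=4: → [50,60); WM=48
i=8 t=47 v=6: DROP (t<48-0); WM=52; [40,50) fires=2
i=9 t=23 v=2: DROP (t<52-0); WM=52

[10,20)=2 [40,50)=2 [50,60)=2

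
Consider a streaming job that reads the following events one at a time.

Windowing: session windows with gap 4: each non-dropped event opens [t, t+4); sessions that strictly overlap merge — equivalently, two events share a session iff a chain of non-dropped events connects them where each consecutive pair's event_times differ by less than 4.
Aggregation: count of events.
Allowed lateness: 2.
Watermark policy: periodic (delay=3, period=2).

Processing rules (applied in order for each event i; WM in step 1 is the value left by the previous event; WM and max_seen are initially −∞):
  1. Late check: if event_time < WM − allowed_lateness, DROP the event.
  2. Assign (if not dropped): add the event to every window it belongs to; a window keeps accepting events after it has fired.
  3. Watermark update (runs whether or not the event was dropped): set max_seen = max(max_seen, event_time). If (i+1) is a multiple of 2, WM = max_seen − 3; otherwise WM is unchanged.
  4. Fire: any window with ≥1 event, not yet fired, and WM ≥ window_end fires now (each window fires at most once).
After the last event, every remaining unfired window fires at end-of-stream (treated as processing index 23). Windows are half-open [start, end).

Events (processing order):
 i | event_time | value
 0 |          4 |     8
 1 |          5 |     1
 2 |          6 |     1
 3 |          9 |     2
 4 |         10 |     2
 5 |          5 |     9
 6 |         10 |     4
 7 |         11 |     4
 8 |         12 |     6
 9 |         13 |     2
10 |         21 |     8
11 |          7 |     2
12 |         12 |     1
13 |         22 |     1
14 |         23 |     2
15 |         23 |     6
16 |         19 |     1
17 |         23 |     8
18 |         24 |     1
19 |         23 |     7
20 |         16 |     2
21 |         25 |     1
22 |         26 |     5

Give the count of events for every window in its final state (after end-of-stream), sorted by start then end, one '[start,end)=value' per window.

i=0 t=4 v=8: → [4,8); WM=−∞
i=1 t=5 v=1: → [4,9); WM=2
i=2 t=6 v=1: → [4,10); WM=2
i=3 t=9 v=2: → [4,13); WM=6
i=4 t=10 v=2: → [4,14); WM=6
i=5 t=5 v=9: → [4,14); WM=7
i=6 t=10 v=4: → [4,14); WM=7
i=7 t=11 v=4: → [4,15); WM=8
i=8 t=12 v=6: → [4,16); WM=8
i=9 t=13 v=2: → [4,17); WM=10
i=10 t=21 v=8: → [21,25); WM=10
i=11 t=7 v=2: DROP (t<10-2); WM=18
i=12 t=12 v=1: DROP (t<18-2); WM=18
i=13 t=22 v=1: → [21,26); WM=19
i=14 t=23 v=2: → [21,27); WM=19
i=15 t=23 v=6: → [21,27); WM=20
i=16 t=19 v=1: → [19,27); WM=20
i=17 t=23 v=8: → [19,27); WM=20
i=18 t=24 v=1: → [19,28); WM=20
i=19 t=23 v=7: → [19,28); WM=21
i=20 t=16 v=2: DROP (t<21-2); WM=21
i=21 t=25 v=1: → [19,29); WM=22
i=22 t=26 v=5: → [19,30); WM=22

[4,17)=10 [19,30)=10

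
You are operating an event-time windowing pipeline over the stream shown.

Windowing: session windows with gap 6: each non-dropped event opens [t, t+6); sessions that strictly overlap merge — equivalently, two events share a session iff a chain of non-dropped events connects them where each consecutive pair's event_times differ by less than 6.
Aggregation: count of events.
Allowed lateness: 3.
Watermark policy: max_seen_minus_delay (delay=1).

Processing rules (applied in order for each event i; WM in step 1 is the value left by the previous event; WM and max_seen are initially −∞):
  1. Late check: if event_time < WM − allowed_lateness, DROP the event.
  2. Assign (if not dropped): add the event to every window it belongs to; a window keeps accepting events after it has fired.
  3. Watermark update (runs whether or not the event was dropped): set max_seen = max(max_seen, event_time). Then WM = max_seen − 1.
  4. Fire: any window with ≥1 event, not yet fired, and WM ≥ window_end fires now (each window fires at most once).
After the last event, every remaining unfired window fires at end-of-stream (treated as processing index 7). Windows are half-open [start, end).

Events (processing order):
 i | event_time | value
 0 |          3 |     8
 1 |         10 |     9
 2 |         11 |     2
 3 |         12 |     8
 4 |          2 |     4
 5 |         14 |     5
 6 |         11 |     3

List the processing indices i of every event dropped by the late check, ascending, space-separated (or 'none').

4

i=0 t=3 v=8: → [3,9); WM=2
i=1 t=10 v=9: → [10,16); WM=9
i=2 t=11 v=2: → [10,17); WM=10
i=3 t=12 v=8: → [10,18); WM=11
i=4 t=2 v=4: DROP (t<11-3); WM=11
i=5 t=14 v=5: → [10,20); WM=13
i=6 t=11 v=3: → [10,20); WM=13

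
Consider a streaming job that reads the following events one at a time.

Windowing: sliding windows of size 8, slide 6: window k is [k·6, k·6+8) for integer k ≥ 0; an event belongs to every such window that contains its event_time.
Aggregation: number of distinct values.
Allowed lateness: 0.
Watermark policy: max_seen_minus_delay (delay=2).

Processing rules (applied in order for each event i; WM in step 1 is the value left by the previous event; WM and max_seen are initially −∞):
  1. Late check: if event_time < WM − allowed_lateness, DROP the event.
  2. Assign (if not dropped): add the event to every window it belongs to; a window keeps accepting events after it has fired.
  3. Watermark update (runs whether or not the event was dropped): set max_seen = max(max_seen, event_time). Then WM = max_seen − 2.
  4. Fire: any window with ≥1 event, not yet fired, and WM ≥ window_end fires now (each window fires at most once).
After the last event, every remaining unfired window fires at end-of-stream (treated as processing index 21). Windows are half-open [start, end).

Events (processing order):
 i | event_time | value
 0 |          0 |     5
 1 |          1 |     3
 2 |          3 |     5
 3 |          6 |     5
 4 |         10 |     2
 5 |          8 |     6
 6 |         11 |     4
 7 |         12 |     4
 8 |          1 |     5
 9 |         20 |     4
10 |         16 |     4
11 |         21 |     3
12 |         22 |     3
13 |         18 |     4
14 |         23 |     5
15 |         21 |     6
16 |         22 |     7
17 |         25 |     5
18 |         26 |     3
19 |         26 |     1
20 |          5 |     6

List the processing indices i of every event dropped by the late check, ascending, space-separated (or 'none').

8 10 13 20

i=0 t=0 v=5: → [0,8); WM=-2
i=1 t=1 v=3: → [0,8); WM=-1
i=2 t=3 v=5: → [0,8); WM=1
i=3 t=6 v=5: → [6,14),[0,8); WM=4
i=4 t=10 v=2: → [6,14); WM=8; [0,8) fires=2
i=5 t=8 v=6: → [6,14); WM=8
i=6 t=11 v=4: → [6,14); WM=9
i=7 t=12 v=4: → [12,20),[6,14); WM=10
i=8 t=1 v=5: DROP (t<10-0); WM=10
i=9 t=20 v=4: → [18,26); WM=18; [6,14) fires=4
i=10 t=16 v=4: DROP (t<18-0); WM=18
i=11 t=21 v=3: → [18,26); WM=19
i=12 t=22 v=3: → [18,26); WM=20; [12,20) fires=1
i=13 t=18 v=4: DROP (t<20-0); WM=20
i=14 t=23 v=5: → [18,26); WM=21
i=15 t=21 v=6: → [18,26); WM=21
i=16 t=22 v=7: → [18,26); WM=21
i=17 t=25 v=5: → [24,32),[18,26); WM=23
i=18 t=26 v=3: → [24,32); WM=24
i=19 t=26 v=1: → [24,32); WM=24
i=20 t=5 v=6: DROP (t<24-0); WM=24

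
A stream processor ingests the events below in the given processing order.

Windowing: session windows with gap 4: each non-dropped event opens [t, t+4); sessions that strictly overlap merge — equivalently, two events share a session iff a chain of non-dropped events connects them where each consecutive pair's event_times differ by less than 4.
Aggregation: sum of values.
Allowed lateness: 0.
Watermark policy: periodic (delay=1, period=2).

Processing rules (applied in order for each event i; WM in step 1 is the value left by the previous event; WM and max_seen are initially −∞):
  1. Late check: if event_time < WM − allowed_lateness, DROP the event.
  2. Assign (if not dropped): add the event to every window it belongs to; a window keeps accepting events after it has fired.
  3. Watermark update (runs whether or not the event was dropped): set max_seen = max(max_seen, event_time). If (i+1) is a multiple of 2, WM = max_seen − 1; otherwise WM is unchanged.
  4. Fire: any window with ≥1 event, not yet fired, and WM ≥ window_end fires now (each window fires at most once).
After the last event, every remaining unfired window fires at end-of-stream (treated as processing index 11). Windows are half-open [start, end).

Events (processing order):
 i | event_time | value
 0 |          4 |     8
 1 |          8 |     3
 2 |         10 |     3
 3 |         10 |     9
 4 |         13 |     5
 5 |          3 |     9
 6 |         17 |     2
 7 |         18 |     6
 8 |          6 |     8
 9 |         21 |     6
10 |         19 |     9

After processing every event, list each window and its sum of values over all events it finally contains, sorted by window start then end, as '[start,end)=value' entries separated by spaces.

[4,8)=8 [8,17)=20 [17,25)=14

i=0 t=4 v=8: → [4,8); WM=−∞
i=1 t=8 v=3: → [8,12); WM=7
i=2 t=10 v=3: → [8,14); WM=7
i=3 t=10 v=9: → [8,14); WM=9
i=4 t=13 v=5: → [8,17); WM=9
i=5 t=3 v=9: DROP (t<9-0); WM=12
i=6 t=17 v=2: → [17,21); WM=12
i=7 t=18 v=6: → [17,22); WM=17
i=8 t=6 v=8: DROP (t<17-0); WM=17
i=9 t=21 v=6: → [17,25); WM=20
i=10 t=19 v=9: DROP (t<20-0); WM=20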